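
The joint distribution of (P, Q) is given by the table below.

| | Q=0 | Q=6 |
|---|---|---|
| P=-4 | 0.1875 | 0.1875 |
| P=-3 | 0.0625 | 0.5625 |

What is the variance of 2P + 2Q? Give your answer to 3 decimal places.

32.438

E[P] = -3.375,  E[Q] = 4.5,  E[PQ] = -14.625
V(P) = 11.625 − (-3.375)² = 0.234375;  V(Q) = 27 − (4.5)² = 6.75
cov(P,Q) = -14.625 − (-3.375)(4.5) = 0.5625
V(2P + 2Q) = (2)²·0.234375 + (2)²·6.75 + 2·(2)·(2)·0.5625 = 32.4375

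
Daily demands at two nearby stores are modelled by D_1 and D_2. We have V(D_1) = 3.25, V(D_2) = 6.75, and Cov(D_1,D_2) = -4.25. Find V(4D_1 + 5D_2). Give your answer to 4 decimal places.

V(4D_1 + 5D_2) = (4)²·V(D_1) + (5)²·V(D_2) + 2·(4)·(5)·Cov(D_1,D_2)
= 16·3.25 + 25·6.75 + 40·-4.25 = 50.75

50.7500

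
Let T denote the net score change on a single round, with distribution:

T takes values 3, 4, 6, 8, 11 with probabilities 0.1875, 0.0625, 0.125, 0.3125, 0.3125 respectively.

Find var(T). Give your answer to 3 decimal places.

E[T] = (3)(0.1875) + (4)(0.0625) + (6)(0.125) + (8)(0.3125) + (11)(0.3125) = 7.5
E[T²] = (3)²(0.1875) + (4)²(0.0625) + (6)²(0.125) + (8)²(0.3125) + (11)²(0.3125) = 65
var(T) = E[T²] − (E[T])² = 65 − (7.5)² = 8.75

8.750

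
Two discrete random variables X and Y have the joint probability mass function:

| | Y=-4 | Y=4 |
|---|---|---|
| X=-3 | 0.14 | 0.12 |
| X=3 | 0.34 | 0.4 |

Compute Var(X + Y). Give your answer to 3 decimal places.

24.360

E[X] = 1.44,  E[Y] = 0.16,  E[XY] = 0.96
Var(X) = 9 − (1.44)² = 6.9264;  Var(Y) = 16 − (0.16)² = 15.9744
Cov(X,Y) = 0.96 − (1.44)(0.16) = 0.7296
Var(X + Y) = (1)²·6.9264 + (1)²·15.9744 + 2·(1)·(1)·0.7296 = 24.36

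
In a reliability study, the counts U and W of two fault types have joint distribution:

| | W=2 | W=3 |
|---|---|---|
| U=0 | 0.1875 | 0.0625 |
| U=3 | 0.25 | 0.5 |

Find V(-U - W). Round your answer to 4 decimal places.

2.4023

E[U] = 2.25,  E[W] = 2.5625,  E[UW] = 6
V(U) = 6.75 − (2.25)² = 1.6875;  V(W) = 6.8125 − (2.5625)² = 0.24609375
Cov(U,W) = 6 − (2.25)(2.5625) = 0.234375
V(-U - W) = (-1)²·1.6875 + (-1)²·0.24609375 + 2·(-1)·(-1)·0.234375 = 2.40234375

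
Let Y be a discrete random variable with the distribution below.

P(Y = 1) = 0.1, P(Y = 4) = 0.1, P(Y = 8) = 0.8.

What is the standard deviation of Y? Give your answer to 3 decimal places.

2.300

E[Y] = (1)(0.1) + (4)(0.1) + (8)(0.8) = 6.9
E[Y²] = (1)²(0.1) + (4)²(0.1) + (8)²(0.8) = 52.9
Var(Y) = E[Y²] − (E[Y])² = 52.9 − (6.9)² = 5.29
σ(Y) = √5.29 ≈ 2.300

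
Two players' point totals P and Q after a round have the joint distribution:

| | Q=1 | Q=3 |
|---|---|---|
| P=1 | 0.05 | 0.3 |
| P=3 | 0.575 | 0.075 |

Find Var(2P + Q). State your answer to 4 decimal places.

E[P] = 2.3,  E[Q] = 1.75,  E[PQ] = 3.35
Var(P) = 6.2 − (2.3)² = 0.91;  Var(Q) = 4 − (1.75)² = 0.9375
cov(P,Q) = 3.35 − (2.3)(1.75) = -0.675
Var(2P + Q) = (2)²·0.91 + (1)²·0.9375 + 2·(2)·(1)·-0.675 = 1.8775

1.8775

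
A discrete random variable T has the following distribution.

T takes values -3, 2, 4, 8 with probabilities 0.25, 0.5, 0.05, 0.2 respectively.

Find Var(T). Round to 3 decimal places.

13.648

E[T] = (-3)(0.25) + (2)(0.5) + (4)(0.05) + (8)(0.2) = 2.05
E[T²] = (-3)²(0.25) + (2)²(0.5) + (4)²(0.05) + (8)²(0.2) = 17.85
Var(T) = E[T²] − (E[T])² = 17.85 − (2.05)² = 13.6475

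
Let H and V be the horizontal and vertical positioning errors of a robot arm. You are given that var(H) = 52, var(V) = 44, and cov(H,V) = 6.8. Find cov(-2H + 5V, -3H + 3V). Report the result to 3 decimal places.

cov(-2H + 5V, -3H + 3V) = (-2)(-3)var(H) + (5)(3)var(V) + [(-2)(3) + (5)(-3)]cov(H,V)
= 6·52 + 15·44 + -21·6.8 = 829.2

829.200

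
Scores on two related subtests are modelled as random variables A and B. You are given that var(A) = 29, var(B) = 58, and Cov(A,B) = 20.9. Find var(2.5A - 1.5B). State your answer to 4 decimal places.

var(2.5A - 1.5B) = (2.5)²·var(A) + (-1.5)²·var(B) + 2·(2.5)·(-1.5)·Cov(A,B)
= 6.25·29 + 2.25·58 + -7.5·20.9 = 155

155.0000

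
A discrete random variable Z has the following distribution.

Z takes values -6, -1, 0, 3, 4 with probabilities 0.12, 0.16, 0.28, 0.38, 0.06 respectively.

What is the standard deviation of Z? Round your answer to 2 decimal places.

2.93

E[Z] = (-6)(0.12) + (-1)(0.16) + (0)(0.28) + (3)(0.38) + (4)(0.06) = 0.5
E[Z²] = (-6)²(0.12) + (-1)²(0.16) + (0)²(0.28) + (3)²(0.38) + (4)²(0.06) = 8.86
Var(Z) = E[Z²] − (E[Z])² = 8.86 − (0.5)² = 8.61
σ(Z) = √8.61 ≈ 2.93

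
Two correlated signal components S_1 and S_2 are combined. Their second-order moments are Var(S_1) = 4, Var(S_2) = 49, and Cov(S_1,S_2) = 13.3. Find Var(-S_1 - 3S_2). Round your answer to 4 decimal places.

524.8000

Var(-S_1 - 3S_2) = (-1)²·Var(S_1) + (-3)²·Var(S_2) + 2·(-1)·(-3)·Cov(S_1,S_2)
= 1·4 + 9·49 + 6·13.3 = 524.8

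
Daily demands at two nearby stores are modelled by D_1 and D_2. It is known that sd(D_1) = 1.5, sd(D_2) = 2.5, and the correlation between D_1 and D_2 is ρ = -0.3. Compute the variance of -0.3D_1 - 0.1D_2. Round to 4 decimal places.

0.1975

V(D_1) = (1.5)² = 2.25;  V(D_2) = (2.5)² = 6.25
Cov(D_1,D_2) = ρ·sd(D_1)·sd(D_2) = -0.3·1.5·2.5 = -1.125
V(-0.3D_1 - 0.1D_2) = (-0.3)²·V(D_1) + (-0.1)²·V(D_2) + 2·(-0.3)·(-0.1)·Cov(D_1,D_2)
= 0.09·2.25 + 0.01·6.25 + 0.06·-1.125 = 0.1975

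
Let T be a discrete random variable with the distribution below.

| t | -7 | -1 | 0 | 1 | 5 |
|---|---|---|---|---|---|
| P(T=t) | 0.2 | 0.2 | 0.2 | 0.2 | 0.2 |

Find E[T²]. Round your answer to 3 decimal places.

15.200

E[T²] = (-7)²(0.2) + (-1)²(0.2) + (0)²(0.2) + (1)²(0.2) + (5)²(0.2) = 15.2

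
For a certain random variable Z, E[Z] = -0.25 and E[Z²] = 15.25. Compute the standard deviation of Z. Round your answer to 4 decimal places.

3.8971

Var(Z) = 15.25 − (-0.25)² = 15.1875
σ(Z) = √15.1875 ≈ 3.8971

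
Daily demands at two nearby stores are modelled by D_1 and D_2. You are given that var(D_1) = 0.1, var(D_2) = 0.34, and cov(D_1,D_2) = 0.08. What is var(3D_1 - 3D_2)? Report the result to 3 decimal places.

2.520

var(3D_1 - 3D_2) = (3)²·var(D_1) + (-3)²·var(D_2) + 2·(3)·(-3)·cov(D_1,D_2)
= 9·0.1 + 9·0.34 + -18·0.08 = 2.52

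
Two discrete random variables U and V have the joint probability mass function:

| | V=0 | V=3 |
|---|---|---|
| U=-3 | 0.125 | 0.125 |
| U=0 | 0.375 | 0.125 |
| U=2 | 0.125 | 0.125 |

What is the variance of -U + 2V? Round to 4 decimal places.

12.0000

E[U] = -0.25,  E[V] = 1.125,  E[UV] = -0.375
Var(U) = 3.25 − (-0.25)² = 3.1875;  Var(V) = 3.375 − (1.125)² = 2.109375
Cov(U,V) = -0.375 − (-0.25)(1.125) = -0.09375
Var(-U + 2V) = (-1)²·3.1875 + (2)²·2.109375 + 2·(-1)·(2)·-0.09375 = 12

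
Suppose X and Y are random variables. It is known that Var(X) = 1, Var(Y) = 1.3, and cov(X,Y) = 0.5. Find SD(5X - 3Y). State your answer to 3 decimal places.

4.658

Var(5X - 3Y) = (5)²·Var(X) + (-3)²·Var(Y) + 2·(5)·(-3)·cov(X,Y)
= 25·1 + 9·1.3 + -30·0.5 = 21.7
SD(5X - 3Y) = √21.7 ≈ 4.658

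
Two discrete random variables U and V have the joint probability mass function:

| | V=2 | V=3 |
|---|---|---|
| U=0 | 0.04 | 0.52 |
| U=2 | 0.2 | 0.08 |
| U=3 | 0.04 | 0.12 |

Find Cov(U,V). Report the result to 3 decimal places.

-0.229

E[U] = 1.04,  E[V] = 2.72
E[UV] = 2.6
Cov(U,V) = E[UV] − E[U]E[V] = 2.6 − (1.04)(2.72) = -0.2288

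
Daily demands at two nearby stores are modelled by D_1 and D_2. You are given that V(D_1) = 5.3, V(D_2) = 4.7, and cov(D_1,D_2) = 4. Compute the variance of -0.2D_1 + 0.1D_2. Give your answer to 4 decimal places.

V(-0.2D_1 + 0.1D_2) = (-0.2)²·V(D_1) + (0.1)²·V(D_2) + 2·(-0.2)·(0.1)·cov(D_1,D_2)
= 0.04·5.3 + 0.01·4.7 + -0.04·4 = 0.099

0.0990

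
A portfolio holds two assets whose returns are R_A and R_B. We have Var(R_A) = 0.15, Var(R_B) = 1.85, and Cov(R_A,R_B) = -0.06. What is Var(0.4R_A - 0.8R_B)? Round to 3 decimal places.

1.246

Var(0.4R_A - 0.8R_B) = (0.4)²·Var(R_A) + (-0.8)²·Var(R_B) + 2·(0.4)·(-0.8)·Cov(R_A,R_B)
= 0.16·0.15 + 0.64·1.85 + -0.64·-0.06 = 1.2464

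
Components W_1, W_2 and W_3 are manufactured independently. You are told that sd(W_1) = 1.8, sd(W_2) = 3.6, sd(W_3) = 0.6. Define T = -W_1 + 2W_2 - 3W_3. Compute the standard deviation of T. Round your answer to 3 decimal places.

7.637

Var(W_1) = 3.24, Var(W_2) = 12.96, Var(W_3) = 0.36
By independence, Var(T) = (-1)²Var(W_1) + (2)²Var(W_2) + (-3)²Var(W_3)
= (-1)²·3.24 + (2)²·12.96 + (-3)²·0.36 = 58.32
sd(T) = √58.32 ≈ 7.637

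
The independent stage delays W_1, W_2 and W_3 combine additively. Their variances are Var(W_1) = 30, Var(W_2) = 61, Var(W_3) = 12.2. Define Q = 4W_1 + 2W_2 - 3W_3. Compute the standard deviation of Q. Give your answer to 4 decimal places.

28.8756

By independence, Var(Q) = (4)²Var(W_1) + (2)²Var(W_2) + (-3)²Var(W_3)
= (4)²·30 + (2)²·61 + (-3)²·12.2 = 833.8
sd(Q) = √833.8 ≈ 28.8756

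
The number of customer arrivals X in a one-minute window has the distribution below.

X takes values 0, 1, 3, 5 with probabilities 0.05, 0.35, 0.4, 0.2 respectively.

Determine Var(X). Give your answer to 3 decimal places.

2.448

E[X] = (0)(0.05) + (1)(0.35) + (3)(0.4) + (5)(0.2) = 2.55
E[X²] = (0)²(0.05) + (1)²(0.35) + (3)²(0.4) + (5)²(0.2) = 8.95
Var(X) = E[X²] − (E[X])² = 8.95 − (2.55)² = 2.4475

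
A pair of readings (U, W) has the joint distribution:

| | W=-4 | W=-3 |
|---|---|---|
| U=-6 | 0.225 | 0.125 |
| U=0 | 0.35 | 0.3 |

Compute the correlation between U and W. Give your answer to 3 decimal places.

E[U] = -2.1,  E[W] = -3.575
E[UW] = 7.65
cov(U,W) = E[UW] − E[U]E[W] = 7.65 − (-2.1)(-3.575) = 0.1425
Var(U) = 8.19,  Var(W) = 0.244375
ρ = 0.1425 / √(8.19·0.244375) ≈ 0.101

0.101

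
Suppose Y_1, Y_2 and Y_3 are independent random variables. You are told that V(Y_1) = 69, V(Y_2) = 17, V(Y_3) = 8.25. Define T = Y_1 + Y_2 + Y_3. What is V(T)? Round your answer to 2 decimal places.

94.25

By independence, V(T) = (1)²V(Y_1) + (1)²V(Y_2) + (1)²V(Y_3)
= (1)²·69 + (1)²·17 + (1)²·8.25 = 94.25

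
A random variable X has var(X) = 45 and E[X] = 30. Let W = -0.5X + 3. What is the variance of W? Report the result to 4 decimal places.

var(-0.5X + 3) = (-0.5)²·var(X) = 0.25·45 = 11.25

11.2500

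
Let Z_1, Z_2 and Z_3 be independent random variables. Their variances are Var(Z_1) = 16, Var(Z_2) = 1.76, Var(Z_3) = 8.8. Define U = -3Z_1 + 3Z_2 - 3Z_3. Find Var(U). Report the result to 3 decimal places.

239.040

By independence, Var(U) = (-3)²Var(Z_1) + (3)²Var(Z_2) + (-3)²Var(Z_3)
= (-3)²·16 + (3)²·1.76 + (-3)²·8.8 = 239.04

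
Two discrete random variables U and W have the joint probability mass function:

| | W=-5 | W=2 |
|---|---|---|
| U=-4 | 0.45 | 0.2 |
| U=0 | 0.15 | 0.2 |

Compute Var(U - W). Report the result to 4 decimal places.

12.0400

E[U] = -2.6,  E[W] = -2.2,  E[UW] = 7.4
Var(U) = 10.4 − (-2.6)² = 3.64;  Var(W) = 16.6 − (-2.2)² = 11.76
Cov(U,W) = 7.4 − (-2.6)(-2.2) = 1.68
Var(U - W) = (1)²·3.64 + (-1)²·11.76 + 2·(1)·(-1)·1.68 = 12.04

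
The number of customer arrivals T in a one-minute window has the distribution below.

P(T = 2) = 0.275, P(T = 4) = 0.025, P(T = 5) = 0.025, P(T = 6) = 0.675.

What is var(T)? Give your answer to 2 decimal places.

3.14

E[T] = (2)(0.275) + (4)(0.025) + (5)(0.025) + (6)(0.675) = 4.825
E[T²] = (2)²(0.275) + (4)²(0.025) + (5)²(0.025) + (6)²(0.675) = 26.425
var(T) = E[T²] − (E[T])² = 26.425 − (4.825)² = 3.144375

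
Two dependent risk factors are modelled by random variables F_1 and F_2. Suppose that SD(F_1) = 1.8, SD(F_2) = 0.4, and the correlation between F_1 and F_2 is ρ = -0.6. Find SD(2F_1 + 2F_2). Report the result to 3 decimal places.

V(F_1) = (1.8)² = 3.24;  V(F_2) = (0.4)² = 0.16
Cov(F_1,F_2) = ρ·SD(F_1)·SD(F_2) = -0.6·1.8·0.4 = -0.432
V(2F_1 + 2F_2) = (2)²·V(F_1) + (2)²·V(F_2) + 2·(2)·(2)·Cov(F_1,F_2)
= 4·3.24 + 4·0.16 + 8·-0.432 = 10.144
SD(2F_1 + 2F_2) = √10.144 ≈ 3.185

3.185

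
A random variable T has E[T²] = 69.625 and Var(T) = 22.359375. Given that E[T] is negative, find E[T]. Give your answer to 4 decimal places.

(E[T])² = E[T²] − Var(T) = 69.625 − 22.359375 = 47.265625
E[T] = −√47.265625 = -6.875

-6.8750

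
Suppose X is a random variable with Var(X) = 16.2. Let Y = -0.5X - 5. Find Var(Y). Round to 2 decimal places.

Var(-0.5X - 5) = (-0.5)²·Var(X) = 0.25·16.2 = 4.05

4.05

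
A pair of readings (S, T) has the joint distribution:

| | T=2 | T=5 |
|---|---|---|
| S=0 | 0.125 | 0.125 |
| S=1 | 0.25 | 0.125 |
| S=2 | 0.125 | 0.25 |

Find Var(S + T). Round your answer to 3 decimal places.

3.234

E[S] = 1.125,  E[T] = 3.5,  E[ST] = 4.125
Var(S) = 1.875 − (1.125)² = 0.609375;  Var(T) = 14.5 − (3.5)² = 2.25
Cov(S,T) = 4.125 − (1.125)(3.5) = 0.1875
Var(S + T) = (1)²·0.609375 + (1)²·2.25 + 2·(1)·(1)·0.1875 = 3.234375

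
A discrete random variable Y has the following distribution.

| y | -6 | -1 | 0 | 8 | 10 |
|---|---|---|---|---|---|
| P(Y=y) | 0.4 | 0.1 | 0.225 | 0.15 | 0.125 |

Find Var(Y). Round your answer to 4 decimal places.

36.5975

E[Y] = (-6)(0.4) + (-1)(0.1) + (0)(0.225) + (8)(0.15) + (10)(0.125) = -0.05
E[Y²] = (-6)²(0.4) + (-1)²(0.1) + (0)²(0.225) + (8)²(0.15) + (10)²(0.125) = 36.6
Var(Y) = E[Y²] − (E[Y])² = 36.6 − (-0.05)² = 36.5975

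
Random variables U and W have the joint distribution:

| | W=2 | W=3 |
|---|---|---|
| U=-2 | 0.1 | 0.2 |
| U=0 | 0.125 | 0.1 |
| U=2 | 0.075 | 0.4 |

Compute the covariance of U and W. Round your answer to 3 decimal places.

E[U] = 0.35,  E[W] = 2.7
E[UW] = 1.1
Cov(U,W) = E[UW] − E[U]E[W] = 1.1 − (0.35)(2.7) = 0.155

0.155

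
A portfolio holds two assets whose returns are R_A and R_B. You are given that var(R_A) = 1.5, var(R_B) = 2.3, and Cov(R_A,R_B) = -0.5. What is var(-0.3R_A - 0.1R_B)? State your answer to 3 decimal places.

0.128

var(-0.3R_A - 0.1R_B) = (-0.3)²·var(R_A) + (-0.1)²·var(R_B) + 2·(-0.3)·(-0.1)·Cov(R_A,R_B)
= 0.09·1.5 + 0.01·2.3 + 0.06·-0.5 = 0.128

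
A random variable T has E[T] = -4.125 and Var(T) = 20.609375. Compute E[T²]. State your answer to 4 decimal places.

E[T²] = Var(T) + (E[T])² = 20.609375 + (-4.125)² = 37.625

37.6250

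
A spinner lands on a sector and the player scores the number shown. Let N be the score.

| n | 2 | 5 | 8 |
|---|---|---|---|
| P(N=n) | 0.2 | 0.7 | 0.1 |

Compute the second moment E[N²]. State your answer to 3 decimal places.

24.700

E[N²] = (2)²(0.2) + (5)²(0.7) + (8)²(0.1) = 24.7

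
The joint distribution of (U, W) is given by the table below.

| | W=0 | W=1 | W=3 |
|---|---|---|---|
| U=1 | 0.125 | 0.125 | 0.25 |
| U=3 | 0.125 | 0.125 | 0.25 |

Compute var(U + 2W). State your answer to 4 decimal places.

E[U] = 2,  E[W] = 1.75,  E[UW] = 3.5
var(U) = 5 − (2)² = 1;  var(W) = 4.75 − (1.75)² = 1.6875
Cov(U,W) = 3.5 − (2)(1.75) = 0
var(U + 2W) = (1)²·1 + (2)²·1.6875 + 2·(1)·(2)·0 = 7.75

7.7500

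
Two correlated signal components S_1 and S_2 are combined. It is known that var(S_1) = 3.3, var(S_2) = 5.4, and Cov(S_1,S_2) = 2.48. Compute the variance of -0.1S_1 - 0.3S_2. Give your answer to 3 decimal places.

0.668

var(-0.1S_1 - 0.3S_2) = (-0.1)²·var(S_1) + (-0.3)²·var(S_2) + 2·(-0.1)·(-0.3)·Cov(S_1,S_2)
= 0.01·3.3 + 0.09·5.4 + 0.06·2.48 = 0.6678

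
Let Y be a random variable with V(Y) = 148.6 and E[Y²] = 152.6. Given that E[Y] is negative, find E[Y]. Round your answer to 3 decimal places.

(E[Y])² = E[Y²] − V(Y) = 152.6 − 148.6 = 4
E[Y] = −√4 = -2

-2.000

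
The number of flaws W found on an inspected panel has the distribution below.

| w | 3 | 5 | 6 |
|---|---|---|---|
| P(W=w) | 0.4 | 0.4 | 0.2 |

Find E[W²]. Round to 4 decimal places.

E[W²] = (3)²(0.4) + (5)²(0.4) + (6)²(0.2) = 20.8

20.8000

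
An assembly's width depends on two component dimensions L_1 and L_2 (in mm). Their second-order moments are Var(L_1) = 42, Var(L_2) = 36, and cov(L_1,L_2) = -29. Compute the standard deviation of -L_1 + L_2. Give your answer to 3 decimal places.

Var(-L_1 + L_2) = (-1)²·Var(L_1) + (1)²·Var(L_2) + 2·(-1)·(1)·cov(L_1,L_2)
= 1·42 + 1·36 + -2·-29 = 136
SD(-L_1 + L_2) = √136 ≈ 11.662

11.662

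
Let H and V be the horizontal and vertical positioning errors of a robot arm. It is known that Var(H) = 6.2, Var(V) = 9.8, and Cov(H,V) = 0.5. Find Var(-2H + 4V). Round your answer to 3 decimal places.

Var(-2H + 4V) = (-2)²·Var(H) + (4)²·Var(V) + 2·(-2)·(4)·Cov(H,V)
= 4·6.2 + 16·9.8 + -16·0.5 = 173.6

173.600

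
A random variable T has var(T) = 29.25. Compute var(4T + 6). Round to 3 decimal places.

468.000

var(4T + 6) = (4)²·var(T) = 16·29.25 = 468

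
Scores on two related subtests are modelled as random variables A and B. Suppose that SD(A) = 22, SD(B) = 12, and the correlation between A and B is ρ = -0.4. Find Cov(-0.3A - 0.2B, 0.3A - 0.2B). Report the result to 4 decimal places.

V(A) = (22)² = 484;  V(B) = (12)² = 144
Cov(A,B) = ρ·SD(A)·SD(B) = -0.4·22·12 = -105.6
Cov(-0.3A - 0.2B, 0.3A - 0.2B) = (-0.3)(0.3)V(A) + (-0.2)(-0.2)V(B) + [(-0.3)(-0.2) + (-0.2)(0.3)]Cov(A,B)
= -0.09·484 + 0.04·144 + 0·-105.6 = -37.8

-37.8000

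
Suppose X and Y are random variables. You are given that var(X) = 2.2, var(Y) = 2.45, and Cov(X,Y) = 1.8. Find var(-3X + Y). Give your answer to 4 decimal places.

11.4500

var(-3X + Y) = (-3)²·var(X) + (1)²·var(Y) + 2·(-3)·(1)·Cov(X,Y)
= 9·2.2 + 1·2.45 + -6·1.8 = 11.45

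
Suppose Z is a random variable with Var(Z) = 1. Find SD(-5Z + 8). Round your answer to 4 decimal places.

Var(-5Z + 8) = (-5)²·1 = 25
SD(-5Z + 8) = √25 ≈ 5.0000

5.0000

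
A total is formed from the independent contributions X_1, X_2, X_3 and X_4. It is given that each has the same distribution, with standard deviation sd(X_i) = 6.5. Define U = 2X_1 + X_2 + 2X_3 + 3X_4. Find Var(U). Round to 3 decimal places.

Var(X_i) = (6.5)² = 42.25
By independence, Var(U) = (2)²Var(X_1) + (1)²Var(X_2) + (2)²Var(X_3) + (3)²Var(X_4)
= (2)²·42.25 + (1)²·42.25 + (2)²·42.25 + (3)²·42.25 = 760.5

760.500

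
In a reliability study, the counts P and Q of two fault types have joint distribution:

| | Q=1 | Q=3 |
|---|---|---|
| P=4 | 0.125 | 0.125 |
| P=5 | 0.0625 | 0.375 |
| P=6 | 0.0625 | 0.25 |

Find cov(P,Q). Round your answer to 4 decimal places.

0.1563

E[P] = 5.0625,  E[Q] = 2.5
E[PQ] = 12.8125
cov(P,Q) = E[PQ] − E[P]E[Q] = 12.8125 − (5.0625)(2.5) = 0.15625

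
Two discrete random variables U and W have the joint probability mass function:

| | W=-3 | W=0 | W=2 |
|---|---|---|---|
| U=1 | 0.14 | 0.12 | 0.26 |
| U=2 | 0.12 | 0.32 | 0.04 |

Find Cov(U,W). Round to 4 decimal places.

E[U] = 1.48,  E[W] = -0.18
E[UW] = -0.46
Cov(U,W) = E[UW] − E[U]E[W] = -0.46 − (1.48)(-0.18) = -0.1936

-0.1936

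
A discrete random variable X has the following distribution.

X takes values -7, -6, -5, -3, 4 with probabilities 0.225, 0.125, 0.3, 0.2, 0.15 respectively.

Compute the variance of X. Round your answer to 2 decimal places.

E[X] = (-7)(0.225) + (-6)(0.125) + (-5)(0.3) + (-3)(0.2) + (4)(0.15) = -3.825
E[X²] = (-7)²(0.225) + (-6)²(0.125) + (-5)²(0.3) + (-3)²(0.2) + (4)²(0.15) = 27.225
Var(X) = E[X²] − (E[X])² = 27.225 − (-3.825)² = 12.594375

12.59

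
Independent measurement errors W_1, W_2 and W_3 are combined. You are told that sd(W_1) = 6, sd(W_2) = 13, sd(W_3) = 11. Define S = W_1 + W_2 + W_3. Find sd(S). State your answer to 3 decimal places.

V(W_1) = 36, V(W_2) = 169, V(W_3) = 121
By independence, V(S) = (1)²V(W_1) + (1)²V(W_2) + (1)²V(W_3)
= (1)²·36 + (1)²·169 + (1)²·121 = 326
sd(S) = √326 ≈ 18.055

18.055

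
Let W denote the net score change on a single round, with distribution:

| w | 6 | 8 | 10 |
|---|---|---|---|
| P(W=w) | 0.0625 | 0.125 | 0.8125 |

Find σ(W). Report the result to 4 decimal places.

E[W] = (6)(0.0625) + (8)(0.125) + (10)(0.8125) = 9.5
E[W²] = (6)²(0.0625) + (8)²(0.125) + (10)²(0.8125) = 91.5
Var(W) = E[W²] − (E[W])² = 91.5 − (9.5)² = 1.25
σ(W) = √1.25 ≈ 1.1180

1.1180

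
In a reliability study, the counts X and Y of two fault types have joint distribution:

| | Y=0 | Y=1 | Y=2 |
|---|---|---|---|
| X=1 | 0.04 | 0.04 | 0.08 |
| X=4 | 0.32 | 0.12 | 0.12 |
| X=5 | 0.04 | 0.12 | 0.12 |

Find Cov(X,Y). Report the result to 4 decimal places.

-0.0560

E[X] = 3.8,  E[Y] = 0.92
E[XY] = 3.44
Cov(X,Y) = E[XY] − E[X]E[Y] = 3.44 − (3.8)(0.92) = -0.056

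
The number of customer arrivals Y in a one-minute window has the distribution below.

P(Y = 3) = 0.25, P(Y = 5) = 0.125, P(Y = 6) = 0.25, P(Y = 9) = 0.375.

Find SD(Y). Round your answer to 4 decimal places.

2.3848

E[Y] = (3)(0.25) + (5)(0.125) + (6)(0.25) + (9)(0.375) = 6.25
E[Y²] = (3)²(0.25) + (5)²(0.125) + (6)²(0.25) + (9)²(0.375) = 44.75
Var(Y) = E[Y²] − (E[Y])² = 44.75 − (6.25)² = 5.6875
SD(Y) = √5.6875 ≈ 2.3848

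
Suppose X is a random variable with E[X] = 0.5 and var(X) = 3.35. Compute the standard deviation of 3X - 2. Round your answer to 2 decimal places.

5.49

var(3X - 2) = (3)²·3.35 = 30.15
SD(3X - 2) = √30.15 ≈ 5.49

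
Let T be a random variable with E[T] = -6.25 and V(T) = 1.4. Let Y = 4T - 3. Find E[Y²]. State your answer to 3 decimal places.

E[4T - 3] = 4·-6.25 − 3 = -28
V(4T - 3) = (4)²·1.4 = 22.4
E[Y²] = V(Y) + (E[Y])² = 22.4 + (-28)² = 806.4

806.400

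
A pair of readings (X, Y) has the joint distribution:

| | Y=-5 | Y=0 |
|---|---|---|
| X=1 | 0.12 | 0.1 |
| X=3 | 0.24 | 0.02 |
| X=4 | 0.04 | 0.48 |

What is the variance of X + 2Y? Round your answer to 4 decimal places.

30.0336

E[X] = 3.08,  E[Y] = -2,  E[XY] = -5
var(X) = 10.88 − (3.08)² = 1.3936;  var(Y) = 10 − (-2)² = 6
Cov(X,Y) = -5 − (3.08)(-2) = 1.16
var(X + 2Y) = (1)²·1.3936 + (2)²·6 + 2·(1)·(2)·1.16 = 30.0336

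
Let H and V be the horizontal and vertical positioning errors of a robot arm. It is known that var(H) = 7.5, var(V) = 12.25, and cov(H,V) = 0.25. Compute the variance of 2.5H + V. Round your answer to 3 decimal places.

60.375

var(2.5H + V) = (2.5)²·var(H) + (1)²·var(V) + 2·(2.5)·(1)·cov(H,V)
= 6.25·7.5 + 1·12.25 + 5·0.25 = 60.375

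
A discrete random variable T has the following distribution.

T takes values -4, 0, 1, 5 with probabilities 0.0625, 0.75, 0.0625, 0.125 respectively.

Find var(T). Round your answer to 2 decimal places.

E[T] = (-4)(0.0625) + (0)(0.75) + (1)(0.0625) + (5)(0.125) = 0.4375
E[T²] = (-4)²(0.0625) + (0)²(0.75) + (1)²(0.0625) + (5)²(0.125) = 4.1875
var(T) = E[T²] − (E[T])² = 4.1875 − (0.4375)² = 3.99609375

4.00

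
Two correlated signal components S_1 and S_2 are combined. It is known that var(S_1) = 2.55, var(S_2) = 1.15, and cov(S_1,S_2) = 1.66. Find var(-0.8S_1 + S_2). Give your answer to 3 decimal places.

0.126

var(-0.8S_1 + S_2) = (-0.8)²·var(S_1) + (1)²·var(S_2) + 2·(-0.8)·(1)·cov(S_1,S_2)
= 0.64·2.55 + 1·1.15 + -1.6·1.66 = 0.126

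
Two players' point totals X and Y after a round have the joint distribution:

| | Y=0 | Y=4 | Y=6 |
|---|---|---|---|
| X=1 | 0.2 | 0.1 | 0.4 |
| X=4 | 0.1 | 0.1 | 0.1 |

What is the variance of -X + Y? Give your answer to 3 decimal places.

E[X] = 1.9,  E[Y] = 3.8,  E[XY] = 6.8
var(X) = 5.5 − (1.9)² = 1.89;  var(Y) = 21.2 − (3.8)² = 6.76
Cov(X,Y) = 6.8 − (1.9)(3.8) = -0.42
var(-X + Y) = (-1)²·1.89 + (1)²·6.76 + 2·(-1)·(1)·-0.42 = 9.49

9.490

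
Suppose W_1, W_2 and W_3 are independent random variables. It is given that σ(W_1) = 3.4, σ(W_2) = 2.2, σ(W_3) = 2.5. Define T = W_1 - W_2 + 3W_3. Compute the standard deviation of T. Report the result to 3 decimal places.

var(W_1) = 11.56, var(W_2) = 4.84, var(W_3) = 6.25
By independence, var(T) = (1)²var(W_1) + (-1)²var(W_2) + (3)²var(W_3)
= (1)²·11.56 + (-1)²·4.84 + (3)²·6.25 = 72.65
σ(T) = √72.65 ≈ 8.523

8.523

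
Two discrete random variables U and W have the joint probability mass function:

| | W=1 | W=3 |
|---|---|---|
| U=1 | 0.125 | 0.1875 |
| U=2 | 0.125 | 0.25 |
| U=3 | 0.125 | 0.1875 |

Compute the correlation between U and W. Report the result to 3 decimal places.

E[U] = 2,  E[W] = 2.25
E[UW] = 4.5
cov(U,W) = E[UW] − E[U]E[W] = 4.5 − (2)(2.25) = 0
var(U) = 0.625,  var(W) = 0.9375
ρ = 0 / √(0.625·0.9375) ≈ 0.000

0.000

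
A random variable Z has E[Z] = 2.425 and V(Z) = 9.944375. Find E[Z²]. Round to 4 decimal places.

E[Z²] = V(Z) + (E[Z])² = 9.944375 + (2.425)² = 15.825

15.8250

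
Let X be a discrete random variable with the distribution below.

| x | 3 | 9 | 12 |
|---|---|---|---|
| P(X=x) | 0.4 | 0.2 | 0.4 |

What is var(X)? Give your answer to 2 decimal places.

E[X] = (3)(0.4) + (9)(0.2) + (12)(0.4) = 7.8
E[X²] = (3)²(0.4) + (9)²(0.2) + (12)²(0.4) = 77.4
var(X) = E[X²] − (E[X])² = 77.4 − (7.8)² = 16.56

16.56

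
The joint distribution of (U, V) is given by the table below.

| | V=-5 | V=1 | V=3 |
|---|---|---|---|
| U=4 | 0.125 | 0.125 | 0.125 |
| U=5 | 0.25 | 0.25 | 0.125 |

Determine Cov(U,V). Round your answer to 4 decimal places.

E[U] = 4.625,  E[V] = -0.75
E[UV] = -3.625
Cov(U,V) = E[UV] − E[U]E[V] = -3.625 − (4.625)(-0.75) = -0.15625

-0.1563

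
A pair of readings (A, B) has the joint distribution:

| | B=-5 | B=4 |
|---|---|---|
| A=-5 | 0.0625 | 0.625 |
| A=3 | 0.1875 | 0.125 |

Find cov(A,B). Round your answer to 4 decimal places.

E[A] = -2.5,  E[B] = 1.75
E[AB] = -12.25
cov(A,B) = E[AB] − E[A]E[B] = -12.25 − (-2.5)(1.75) = -7.875

-7.8750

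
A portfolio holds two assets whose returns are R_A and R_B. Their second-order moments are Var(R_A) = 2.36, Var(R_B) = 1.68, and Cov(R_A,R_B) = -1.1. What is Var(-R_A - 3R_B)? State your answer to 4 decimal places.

Var(-R_A - 3R_B) = (-1)²·Var(R_A) + (-3)²·Var(R_B) + 2·(-1)·(-3)·Cov(R_A,R_B)
= 1·2.36 + 9·1.68 + 6·-1.1 = 10.88

10.8800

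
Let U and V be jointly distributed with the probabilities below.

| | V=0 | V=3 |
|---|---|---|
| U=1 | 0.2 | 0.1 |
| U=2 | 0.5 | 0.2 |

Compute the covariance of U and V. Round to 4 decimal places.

-0.0300

E[U] = 1.7,  E[V] = 0.9
E[UV] = 1.5
Cov(U,V) = E[UV] − E[U]E[V] = 1.5 − (1.7)(0.9) = -0.03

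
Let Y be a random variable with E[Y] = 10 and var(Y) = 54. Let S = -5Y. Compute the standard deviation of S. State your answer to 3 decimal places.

var(-5Y) = (-5)²·54 = 1350
SD(S) = √1350 ≈ 36.742

36.742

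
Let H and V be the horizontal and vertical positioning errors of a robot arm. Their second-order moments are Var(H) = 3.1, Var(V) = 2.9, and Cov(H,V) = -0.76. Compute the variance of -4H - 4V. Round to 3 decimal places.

Var(-4H - 4V) = (-4)²·Var(H) + (-4)²·Var(V) + 2·(-4)·(-4)·Cov(H,V)
= 16·3.1 + 16·2.9 + 32·-0.76 = 71.68

71.680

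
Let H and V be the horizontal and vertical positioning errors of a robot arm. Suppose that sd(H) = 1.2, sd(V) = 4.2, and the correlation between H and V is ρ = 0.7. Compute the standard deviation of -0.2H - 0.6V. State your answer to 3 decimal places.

2.693

Var(H) = (1.2)² = 1.44;  Var(V) = (4.2)² = 17.64
Cov(H,V) = ρ·sd(H)·sd(V) = 0.7·1.2·4.2 = 3.528
Var(-0.2H - 0.6V) = (-0.2)²·Var(H) + (-0.6)²·Var(V) + 2·(-0.2)·(-0.6)·Cov(H,V)
= 0.04·1.44 + 0.36·17.64 + 0.24·3.528 = 7.25472
sd(-0.2H - 0.6V) = √7.25472 ≈ 2.693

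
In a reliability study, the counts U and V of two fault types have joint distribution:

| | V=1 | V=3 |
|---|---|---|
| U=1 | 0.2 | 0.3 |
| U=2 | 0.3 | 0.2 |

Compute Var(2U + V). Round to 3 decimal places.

E[U] = 1.5,  E[V] = 2,  E[UV] = 2.9
Var(U) = 2.5 − (1.5)² = 0.25;  Var(V) = 5 − (2)² = 1
cov(U,V) = 2.9 − (1.5)(2) = -0.1
Var(2U + V) = (2)²·0.25 + (1)²·1 + 2·(2)·(1)·-0.1 = 1.6

1.600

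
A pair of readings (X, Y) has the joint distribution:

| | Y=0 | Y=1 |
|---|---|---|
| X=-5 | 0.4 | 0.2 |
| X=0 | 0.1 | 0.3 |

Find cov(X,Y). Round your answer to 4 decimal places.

E[X] = -3,  E[Y] = 0.5
E[XY] = -1
cov(X,Y) = E[XY] − E[X]E[Y] = -1 − (-3)(0.5) = 0.5

0.5000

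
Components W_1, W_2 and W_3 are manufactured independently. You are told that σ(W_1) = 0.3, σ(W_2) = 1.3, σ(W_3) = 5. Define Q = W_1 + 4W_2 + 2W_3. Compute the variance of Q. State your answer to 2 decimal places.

127.13

var(W_1) = 0.09, var(W_2) = 1.69, var(W_3) = 25
By independence, var(Q) = (1)²var(W_1) + (4)²var(W_2) + (2)²var(W_3)
= (1)²·0.09 + (4)²·1.69 + (2)²·25 = 127.13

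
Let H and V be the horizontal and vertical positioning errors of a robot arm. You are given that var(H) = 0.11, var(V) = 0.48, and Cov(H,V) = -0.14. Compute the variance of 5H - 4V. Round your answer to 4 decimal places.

var(5H - 4V) = (5)²·var(H) + (-4)²·var(V) + 2·(5)·(-4)·Cov(H,V)
= 25·0.11 + 16·0.48 + -40·-0.14 = 16.03

16.0300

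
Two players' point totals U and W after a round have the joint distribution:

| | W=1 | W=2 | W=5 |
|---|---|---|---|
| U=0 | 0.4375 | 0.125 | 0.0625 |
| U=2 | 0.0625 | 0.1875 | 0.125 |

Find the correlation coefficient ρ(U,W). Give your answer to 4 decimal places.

0.4041

E[U] = 0.75,  E[W] = 2.0625
E[UW] = 2.125
Cov(U,W) = E[UW] − E[U]E[W] = 2.125 − (0.75)(2.0625) = 0.578125
Var(U) = 0.9375,  Var(W) = 2.18359375
ρ = 0.578125 / √(0.9375·2.18359375) ≈ 0.4041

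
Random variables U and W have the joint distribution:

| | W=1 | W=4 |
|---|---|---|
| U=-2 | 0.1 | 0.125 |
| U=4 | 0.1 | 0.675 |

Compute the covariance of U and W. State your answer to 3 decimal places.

E[U] = 2.65,  E[W] = 3.4
E[UW] = 10
cov(U,W) = E[UW] − E[U]E[W] = 10 − (2.65)(3.4) = 0.99

0.990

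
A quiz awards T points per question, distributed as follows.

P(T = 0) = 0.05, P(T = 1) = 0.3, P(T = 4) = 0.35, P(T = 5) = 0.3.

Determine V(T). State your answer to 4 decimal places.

3.1600

E[T] = (0)(0.05) + (1)(0.3) + (4)(0.35) + (5)(0.3) = 3.2
E[T²] = (0)²(0.05) + (1)²(0.3) + (4)²(0.35) + (5)²(0.3) = 13.4
V(T) = E[T²] − (E[T])² = 13.4 − (3.2)² = 3.16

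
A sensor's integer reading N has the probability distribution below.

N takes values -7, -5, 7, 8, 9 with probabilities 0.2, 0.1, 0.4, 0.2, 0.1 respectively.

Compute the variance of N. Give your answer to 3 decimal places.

E[N] = (-7)(0.2) + (-5)(0.1) + (7)(0.4) + (8)(0.2) + (9)(0.1) = 3.4
E[N²] = (-7)²(0.2) + (-5)²(0.1) + (7)²(0.4) + (8)²(0.2) + (9)²(0.1) = 52.8
var(N) = E[N²] − (E[N])² = 52.8 − (3.4)² = 41.24

41.240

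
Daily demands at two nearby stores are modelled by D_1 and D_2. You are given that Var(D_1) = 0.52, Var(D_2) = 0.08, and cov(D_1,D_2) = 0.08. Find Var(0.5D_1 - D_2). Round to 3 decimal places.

0.130

Var(0.5D_1 - D_2) = (0.5)²·Var(D_1) + (-1)²·Var(D_2) + 2·(0.5)·(-1)·cov(D_1,D_2)
= 0.25·0.52 + 1·0.08 + -1·0.08 = 0.13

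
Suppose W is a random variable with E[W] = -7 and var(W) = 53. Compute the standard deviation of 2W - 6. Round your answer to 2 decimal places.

14.56

var(2W - 6) = (2)²·53 = 212
σ(2W - 6) = √212 ≈ 14.56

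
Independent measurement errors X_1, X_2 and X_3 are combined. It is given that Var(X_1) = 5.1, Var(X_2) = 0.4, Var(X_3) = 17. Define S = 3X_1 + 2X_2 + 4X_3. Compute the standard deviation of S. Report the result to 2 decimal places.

17.87

By independence, Var(S) = (3)²Var(X_1) + (2)²Var(X_2) + (4)²Var(X_3)
= (3)²·5.1 + (2)²·0.4 + (4)²·17 = 319.5
sd(S) = √319.5 ≈ 17.87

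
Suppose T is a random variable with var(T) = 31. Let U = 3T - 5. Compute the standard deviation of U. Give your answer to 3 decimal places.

var(3T - 5) = (3)²·31 = 279
SD(U) = √279 ≈ 16.703

16.703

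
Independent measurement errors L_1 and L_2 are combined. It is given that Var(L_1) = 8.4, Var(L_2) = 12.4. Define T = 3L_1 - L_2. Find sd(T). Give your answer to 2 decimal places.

9.38

By independence, Var(T) = (3)²Var(L_1) + (-1)²Var(L_2)
= (3)²·8.4 + (-1)²·12.4 = 88
sd(T) = √88 ≈ 9.38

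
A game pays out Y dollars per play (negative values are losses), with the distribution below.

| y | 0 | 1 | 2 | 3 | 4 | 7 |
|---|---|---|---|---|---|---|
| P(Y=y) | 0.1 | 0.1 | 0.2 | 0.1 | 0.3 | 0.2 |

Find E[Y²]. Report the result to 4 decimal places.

16.4000

E[Y²] = (0)²(0.1) + (1)²(0.1) + (2)²(0.2) + (3)²(0.1) + (4)²(0.3) + (7)²(0.2) = 16.4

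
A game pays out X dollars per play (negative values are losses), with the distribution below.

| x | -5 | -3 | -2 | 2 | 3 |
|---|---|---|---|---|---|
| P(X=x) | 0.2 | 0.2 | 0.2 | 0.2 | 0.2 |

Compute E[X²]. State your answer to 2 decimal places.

10.20

E[X²] = (-5)²(0.2) + (-3)²(0.2) + (-2)²(0.2) + (2)²(0.2) + (3)²(0.2) = 10.2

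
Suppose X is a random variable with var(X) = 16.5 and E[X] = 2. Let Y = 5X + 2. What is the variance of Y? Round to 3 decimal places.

412.500

var(5X + 2) = (5)²·var(X) = 25·16.5 = 412.5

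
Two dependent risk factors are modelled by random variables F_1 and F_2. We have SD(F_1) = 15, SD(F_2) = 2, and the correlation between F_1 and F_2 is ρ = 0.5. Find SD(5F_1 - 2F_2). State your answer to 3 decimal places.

73.082

Var(F_1) = (15)² = 225;  Var(F_2) = (2)² = 4
Cov(F_1,F_2) = ρ·SD(F_1)·SD(F_2) = 0.5·15·2 = 15
Var(5F_1 - 2F_2) = (5)²·Var(F_1) + (-2)²·Var(F_2) + 2·(5)·(-2)·Cov(F_1,F_2)
= 25·225 + 4·4 + -20·15 = 5341
SD(5F_1 - 2F_2) = √5341 ≈ 73.082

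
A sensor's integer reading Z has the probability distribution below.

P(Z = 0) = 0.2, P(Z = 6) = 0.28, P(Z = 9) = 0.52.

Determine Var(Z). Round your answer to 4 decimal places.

11.7504

E[Z] = (0)(0.2) + (6)(0.28) + (9)(0.52) = 6.36
E[Z²] = (0)²(0.2) + (6)²(0.28) + (9)²(0.52) = 52.2
Var(Z) = E[Z²] − (E[Z])² = 52.2 − (6.36)² = 11.7504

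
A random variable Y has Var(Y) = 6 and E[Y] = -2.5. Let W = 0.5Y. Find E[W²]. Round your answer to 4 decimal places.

E[0.5Y] = 0.5·-2.5 = -1.25
Var(0.5Y) = (0.5)²·6 = 1.5
E[W²] = Var(W) + (E[W])² = 1.5 + (-1.25)² = 3.0625

3.0625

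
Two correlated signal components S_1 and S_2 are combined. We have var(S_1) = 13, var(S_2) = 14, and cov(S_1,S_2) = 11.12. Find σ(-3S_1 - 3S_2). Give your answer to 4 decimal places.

21.0514

var(-3S_1 - 3S_2) = (-3)²·var(S_1) + (-3)²·var(S_2) + 2·(-3)·(-3)·cov(S_1,S_2)
= 9·13 + 9·14 + 18·11.12 = 443.16
σ(-3S_1 - 3S_2) = √443.16 ≈ 21.0514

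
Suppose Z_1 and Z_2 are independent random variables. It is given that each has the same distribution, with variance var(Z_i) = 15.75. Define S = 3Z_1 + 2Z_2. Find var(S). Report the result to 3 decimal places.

204.750

By independence, var(S) = (3)²var(Z_1) + (2)²var(Z_2)
= (3)²·15.75 + (2)²·15.75 = 204.75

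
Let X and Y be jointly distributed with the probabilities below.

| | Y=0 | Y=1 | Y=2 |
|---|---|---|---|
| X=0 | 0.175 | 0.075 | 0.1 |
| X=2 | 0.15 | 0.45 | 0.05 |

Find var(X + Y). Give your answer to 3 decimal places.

E[X] = 1.3,  E[Y] = 0.825,  E[XY] = 1.1
var(X) = 2.6 − (1.3)² = 0.91;  var(Y) = 1.125 − (0.825)² = 0.444375
cov(X,Y) = 1.1 − (1.3)(0.825) = 0.0275
var(X + Y) = (1)²·0.91 + (1)²·0.444375 + 2·(1)·(1)·0.0275 = 1.409375

1.409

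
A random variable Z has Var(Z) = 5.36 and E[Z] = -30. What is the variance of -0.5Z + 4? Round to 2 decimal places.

Var(-0.5Z + 4) = (-0.5)²·Var(Z) = 0.25·5.36 = 1.34

1.34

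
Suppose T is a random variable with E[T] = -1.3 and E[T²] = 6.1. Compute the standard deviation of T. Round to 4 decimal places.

2.1000

Var(T) = 6.1 − (-1.3)² = 4.41
SD(T) = √4.41 ≈ 2.1000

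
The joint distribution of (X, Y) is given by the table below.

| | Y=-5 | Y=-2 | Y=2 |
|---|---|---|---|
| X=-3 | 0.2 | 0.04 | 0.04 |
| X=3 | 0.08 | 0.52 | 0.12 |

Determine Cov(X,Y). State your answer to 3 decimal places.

2.304

E[X] = 1.32,  E[Y] = -2.2
E[XY] = -0.6
Cov(X,Y) = E[XY] − E[X]E[Y] = -0.6 − (1.32)(-2.2) = 2.304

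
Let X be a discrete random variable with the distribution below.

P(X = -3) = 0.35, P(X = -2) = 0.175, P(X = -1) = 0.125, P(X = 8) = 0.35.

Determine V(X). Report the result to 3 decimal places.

24.749

E[X] = (-3)(0.35) + (-2)(0.175) + (-1)(0.125) + (8)(0.35) = 1.275
E[X²] = (-3)²(0.35) + (-2)²(0.175) + (-1)²(0.125) + (8)²(0.35) = 26.375
V(X) = E[X²] − (E[X])² = 26.375 − (1.275)² = 24.749375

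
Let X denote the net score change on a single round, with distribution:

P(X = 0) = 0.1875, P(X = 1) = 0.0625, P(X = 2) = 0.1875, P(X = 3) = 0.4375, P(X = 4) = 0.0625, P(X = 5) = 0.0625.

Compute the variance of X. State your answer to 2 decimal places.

1.96

E[X] = (0)(0.1875) + (1)(0.0625) + (2)(0.1875) + (3)(0.4375) + (4)(0.0625) + (5)(0.0625) = 2.3125
E[X²] = (0)²(0.1875) + (1)²(0.0625) + (2)²(0.1875) + (3)²(0.4375) + (4)²(0.0625) + (5)²(0.0625) = 7.3125
V(X) = E[X²] − (E[X])² = 7.3125 − (2.3125)² = 1.96484375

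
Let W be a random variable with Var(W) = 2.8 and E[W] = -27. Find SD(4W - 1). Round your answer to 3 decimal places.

Var(4W - 1) = (4)²·2.8 = 44.8
SD(4W - 1) = √44.8 ≈ 6.693

6.693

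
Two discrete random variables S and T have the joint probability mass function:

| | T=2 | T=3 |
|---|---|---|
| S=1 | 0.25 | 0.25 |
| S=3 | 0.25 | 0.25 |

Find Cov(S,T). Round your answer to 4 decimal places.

E[S] = 2,  E[T] = 2.5
E[ST] = 5
Cov(S,T) = E[ST] − E[S]E[T] = 5 − (2)(2.5) = 0

0.0000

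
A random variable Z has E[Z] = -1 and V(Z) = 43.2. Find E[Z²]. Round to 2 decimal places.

44.20

E[Z²] = V(Z) + (E[Z])² = 43.2 + (-1)² = 44.2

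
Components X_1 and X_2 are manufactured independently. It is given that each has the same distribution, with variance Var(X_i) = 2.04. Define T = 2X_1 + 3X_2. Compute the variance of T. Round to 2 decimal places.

By independence, Var(T) = (2)²Var(X_1) + (3)²Var(X_2)
= (2)²·2.04 + (3)²·2.04 = 26.52

26.52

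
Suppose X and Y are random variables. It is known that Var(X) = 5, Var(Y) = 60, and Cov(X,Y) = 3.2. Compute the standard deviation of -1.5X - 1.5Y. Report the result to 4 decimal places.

12.6748

Var(-1.5X - 1.5Y) = (-1.5)²·Var(X) + (-1.5)²·Var(Y) + 2·(-1.5)·(-1.5)·Cov(X,Y)
= 2.25·5 + 2.25·60 + 4.5·3.2 = 160.65
SD(-1.5X - 1.5Y) = √160.65 ≈ 12.6748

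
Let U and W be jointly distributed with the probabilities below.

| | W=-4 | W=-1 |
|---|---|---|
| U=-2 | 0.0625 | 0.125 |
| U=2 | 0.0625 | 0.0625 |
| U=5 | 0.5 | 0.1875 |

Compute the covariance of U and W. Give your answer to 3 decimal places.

E[U] = 3.3125,  E[W] = -2.875
E[UW] = -10.8125
cov(U,W) = E[UW] − E[U]E[W] = -10.8125 − (3.3125)(-2.875) = -1.2890625

-1.289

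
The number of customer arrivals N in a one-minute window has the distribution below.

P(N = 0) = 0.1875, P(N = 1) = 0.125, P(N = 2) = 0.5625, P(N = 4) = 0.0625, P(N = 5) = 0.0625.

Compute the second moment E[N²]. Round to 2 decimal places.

4.94

E[N²] = (0)²(0.1875) + (1)²(0.125) + (2)²(0.5625) + (4)²(0.0625) + (5)²(0.0625) = 4.9375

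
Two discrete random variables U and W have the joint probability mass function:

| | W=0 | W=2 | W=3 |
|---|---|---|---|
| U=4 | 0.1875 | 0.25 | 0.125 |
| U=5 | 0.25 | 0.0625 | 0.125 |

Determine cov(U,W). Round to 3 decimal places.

E[U] = 4.4375,  E[W] = 1.375
E[UW] = 6
cov(U,W) = E[UW] − E[U]E[W] = 6 − (4.4375)(1.375) = -0.1015625

-0.102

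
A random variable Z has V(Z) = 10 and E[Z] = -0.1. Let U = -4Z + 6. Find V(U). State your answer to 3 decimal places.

V(-4Z + 6) = (-4)²·V(Z) = 16·10 = 160

160.000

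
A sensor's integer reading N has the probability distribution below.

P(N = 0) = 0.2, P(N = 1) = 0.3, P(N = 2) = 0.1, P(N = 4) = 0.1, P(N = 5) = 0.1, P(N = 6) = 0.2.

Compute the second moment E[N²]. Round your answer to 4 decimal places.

12.0000

E[N²] = (0)²(0.2) + (1)²(0.3) + (2)²(0.1) + (4)²(0.1) + (5)²(0.1) + (6)²(0.2) = 12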